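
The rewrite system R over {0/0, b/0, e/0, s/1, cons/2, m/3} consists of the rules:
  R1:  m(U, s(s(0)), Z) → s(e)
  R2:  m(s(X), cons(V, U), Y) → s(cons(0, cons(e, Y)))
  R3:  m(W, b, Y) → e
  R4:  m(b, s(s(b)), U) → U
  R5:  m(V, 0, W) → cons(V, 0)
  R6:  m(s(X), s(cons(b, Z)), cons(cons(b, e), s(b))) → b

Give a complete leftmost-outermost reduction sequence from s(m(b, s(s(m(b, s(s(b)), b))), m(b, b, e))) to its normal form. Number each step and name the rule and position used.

s(e)

1. s(m(b, s(s(m(b, s(s(b)), b))), m(b, b, e)))  →  s(m(b, s(s(b)), m(b, b, e)))   [R4 at 1.2.1.1]
2. s(m(b, s(s(b)), m(b, b, e)))  →  s(m(b, b, e))   [R4 at 1]
3. s(m(b, b, e))  →  s(e)   [R3 at 1]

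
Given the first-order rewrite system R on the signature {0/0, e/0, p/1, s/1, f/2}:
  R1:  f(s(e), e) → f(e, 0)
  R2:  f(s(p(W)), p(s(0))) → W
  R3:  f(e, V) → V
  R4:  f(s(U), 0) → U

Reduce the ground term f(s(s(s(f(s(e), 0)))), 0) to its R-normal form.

s(s(e))

1. f(s(s(s(f(s(e), 0)))), 0)  →  s(s(f(s(e), 0)))   [R4 at ε]
2. s(s(f(s(e), 0)))  →  s(s(e))   [R4 at 1.1]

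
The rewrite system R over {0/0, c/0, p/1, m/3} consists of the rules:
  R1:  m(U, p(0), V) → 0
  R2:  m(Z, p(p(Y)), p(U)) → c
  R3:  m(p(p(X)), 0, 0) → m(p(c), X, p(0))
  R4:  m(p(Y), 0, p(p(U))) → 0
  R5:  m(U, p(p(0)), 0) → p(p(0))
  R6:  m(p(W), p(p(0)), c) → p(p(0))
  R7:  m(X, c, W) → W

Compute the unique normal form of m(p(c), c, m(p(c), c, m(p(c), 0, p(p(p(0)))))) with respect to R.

1. m(p(c), c, m(p(c), c, m(p(c), 0, p(p(p(0))))))  →  m(p(c), c, m(p(c), 0, p(p(p(0)))))   [R7 at ε]
2. m(p(c), c, m(p(c), 0, p(p(p(0)))))  →  m(p(c), 0, p(p(p(0))))   [R7 at ε]
3. m(p(c), 0, p(p(p(0))))  →  0   [R4 at ε]

0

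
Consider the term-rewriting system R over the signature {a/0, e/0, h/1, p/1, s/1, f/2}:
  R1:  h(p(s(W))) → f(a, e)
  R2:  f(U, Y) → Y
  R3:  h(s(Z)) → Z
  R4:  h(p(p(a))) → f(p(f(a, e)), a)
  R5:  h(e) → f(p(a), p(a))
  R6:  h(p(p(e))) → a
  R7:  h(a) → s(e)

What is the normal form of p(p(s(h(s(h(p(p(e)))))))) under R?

1. p(p(s(h(s(h(p(p(e))))))))  →  p(p(s(h(p(p(e))))))   [R3 at 1.1.1]
2. p(p(s(h(p(p(e))))))  →  p(p(s(a)))   [R6 at 1.1.1]

p(p(s(a)))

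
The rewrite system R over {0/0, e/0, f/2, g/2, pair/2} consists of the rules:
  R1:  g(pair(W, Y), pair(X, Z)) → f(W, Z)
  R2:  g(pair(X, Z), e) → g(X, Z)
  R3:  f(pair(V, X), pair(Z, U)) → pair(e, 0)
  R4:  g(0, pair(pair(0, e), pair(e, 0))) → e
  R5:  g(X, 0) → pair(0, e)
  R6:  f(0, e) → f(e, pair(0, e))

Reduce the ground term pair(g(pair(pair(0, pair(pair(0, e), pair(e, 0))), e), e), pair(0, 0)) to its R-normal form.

pair(e, pair(0, 0))

1. pair(g(pair(pair(0, pair(pair(0, e), pair(e, 0))), e), e), pair(0, 0))  →  pair(g(pair(0, pair(pair(0, e), pair(e, 0))), e), pair(0, 0))   [R2 at 1]
2. pair(g(pair(0, pair(pair(0, e), pair(e, 0))), e), pair(0, 0))  →  pair(g(0, pair(pair(0, e), pair(e, 0))), pair(0, 0))   [R2 at 1]
3. pair(g(0, pair(pair(0, e), pair(e, 0))), pair(0, 0))  →  pair(e, pair(0, 0))   [R4 at 1]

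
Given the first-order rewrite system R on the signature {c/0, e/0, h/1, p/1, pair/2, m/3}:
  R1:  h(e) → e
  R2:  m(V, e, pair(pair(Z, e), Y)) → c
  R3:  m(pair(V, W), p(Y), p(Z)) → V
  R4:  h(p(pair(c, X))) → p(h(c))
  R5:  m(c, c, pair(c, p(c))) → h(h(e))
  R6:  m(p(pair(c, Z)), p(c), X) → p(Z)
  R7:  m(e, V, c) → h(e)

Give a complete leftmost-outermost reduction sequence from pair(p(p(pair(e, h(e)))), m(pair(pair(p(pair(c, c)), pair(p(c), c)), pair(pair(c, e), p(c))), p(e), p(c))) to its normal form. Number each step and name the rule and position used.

1. pair(p(p(pair(e, h(e)))), m(pair(pair(p(pair(c, c)), pair(p(c), c)), pair(pair(c, e), p(c))), p(e), p(c)))  →  pair(p(p(pair(e, e))), m(pair(pair(p(pair(c, c)), pair(p(c), c)), pair(pair(c, e), p(c))), p(e), p(c)))   [R1 at 1.1.1.2]
2. pair(p(p(pair(e, e))), m(pair(pair(p(pair(c, c)), pair(p(c), c)), pair(pair(c, e), p(c))), p(e), p(c)))  →  pair(p(p(pair(e, e))), pair(p(pair(c, c)), pair(p(c), c)))   [R3 at 2]

pair(p(p(pair(e, e))), pair(p(pair(c, c)), pair(p(c), c)))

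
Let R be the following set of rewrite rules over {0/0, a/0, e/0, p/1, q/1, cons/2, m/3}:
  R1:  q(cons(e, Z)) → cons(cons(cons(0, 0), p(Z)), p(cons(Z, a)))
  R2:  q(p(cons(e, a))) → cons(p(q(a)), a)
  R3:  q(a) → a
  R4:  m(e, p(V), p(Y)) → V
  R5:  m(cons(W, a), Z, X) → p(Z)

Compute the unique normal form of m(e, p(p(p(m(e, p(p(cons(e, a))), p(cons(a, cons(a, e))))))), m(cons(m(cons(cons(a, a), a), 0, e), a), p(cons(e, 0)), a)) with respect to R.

p(p(p(cons(e, a))))

1. m(e, p(p(p(m(e, p(p(cons(e, a))), p(cons(a, cons(a, e))))))), m(cons(m(cons(cons(a, a), a), 0, e), a), p(cons(e, 0)), a))  →  m(e, p(p(p(p(cons(e, a))))), m(cons(m(cons(cons(a, a), a), 0, e), a), p(cons(e, 0)), a))   [R4 at 2.1.1.1]
2. m(e, p(p(p(p(cons(e, a))))), m(cons(m(cons(cons(a, a), a), 0, e), a), p(cons(e, 0)), a))  →  m(e, p(p(p(p(cons(e, a))))), p(p(cons(e, 0))))   [R5 at 3]
3. m(e, p(p(p(p(cons(e, a))))), p(p(cons(e, 0))))  →  p(p(p(cons(e, a))))   [R4 at ε]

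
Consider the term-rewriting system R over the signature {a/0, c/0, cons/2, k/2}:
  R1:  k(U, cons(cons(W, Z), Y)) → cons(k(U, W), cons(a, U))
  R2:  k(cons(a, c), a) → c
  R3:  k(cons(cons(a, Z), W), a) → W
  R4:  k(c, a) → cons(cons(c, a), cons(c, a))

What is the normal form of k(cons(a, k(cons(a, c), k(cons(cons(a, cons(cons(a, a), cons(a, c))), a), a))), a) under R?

c

1. k(cons(a, k(cons(a, c), k(cons(cons(a, cons(cons(a, a), cons(a, c))), a), a))), a)  →  k(cons(a, k(cons(a, c), a)), a)   [R3 at 1.2.2]
2. k(cons(a, k(cons(a, c), a)), a)  →  k(cons(a, c), a)   [R2 at 1.2]
3. k(cons(a, c), a)  →  c   [R2 at ε]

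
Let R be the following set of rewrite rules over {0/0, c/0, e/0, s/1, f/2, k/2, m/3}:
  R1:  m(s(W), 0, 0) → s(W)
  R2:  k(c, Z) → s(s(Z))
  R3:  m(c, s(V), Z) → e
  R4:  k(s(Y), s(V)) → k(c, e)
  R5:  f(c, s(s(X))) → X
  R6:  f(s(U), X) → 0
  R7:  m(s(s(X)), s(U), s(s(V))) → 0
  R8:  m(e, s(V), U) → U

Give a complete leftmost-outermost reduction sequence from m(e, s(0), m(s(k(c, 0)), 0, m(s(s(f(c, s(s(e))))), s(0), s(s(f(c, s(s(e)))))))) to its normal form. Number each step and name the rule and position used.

s(s(s(0)))

1. m(e, s(0), m(s(k(c, 0)), 0, m(s(s(f(c, s(s(e))))), s(0), s(s(f(c, s(s(e))))))))  →  m(s(k(c, 0)), 0, m(s(s(f(c, s(s(e))))), s(0), s(s(f(c, s(s(e)))))))   [R8 at ε]
2. m(s(k(c, 0)), 0, m(s(s(f(c, s(s(e))))), s(0), s(s(f(c, s(s(e)))))))  →  m(s(s(s(0))), 0, m(s(s(f(c, s(s(e))))), s(0), s(s(f(c, s(s(e)))))))   [R2 at 1.1]
3. m(s(s(s(0))), 0, m(s(s(f(c, s(s(e))))), s(0), s(s(f(c, s(s(e)))))))  →  m(s(s(s(0))), 0, 0)   [R7 at 3]
4. m(s(s(s(0))), 0, 0)  →  s(s(s(0)))   [R1 at ε]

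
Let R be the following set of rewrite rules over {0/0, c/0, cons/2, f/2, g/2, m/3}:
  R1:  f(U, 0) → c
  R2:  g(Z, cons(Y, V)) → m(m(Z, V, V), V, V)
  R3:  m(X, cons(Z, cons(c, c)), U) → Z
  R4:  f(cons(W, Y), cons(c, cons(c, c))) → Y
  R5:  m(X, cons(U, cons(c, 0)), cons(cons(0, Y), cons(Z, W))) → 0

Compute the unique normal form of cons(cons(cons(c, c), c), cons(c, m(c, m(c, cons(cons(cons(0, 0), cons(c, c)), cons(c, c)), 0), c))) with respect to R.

cons(cons(cons(c, c), c), cons(c, cons(0, 0)))

1. cons(cons(cons(c, c), c), cons(c, m(c, m(c, cons(cons(cons(0, 0), cons(c, c)), cons(c, c)), 0), c)))  →  cons(cons(cons(c, c), c), cons(c, m(c, cons(cons(0, 0), cons(c, c)), c)))   [R3 at 2.2.2]
2. cons(cons(cons(c, c), c), cons(c, m(c, cons(cons(0, 0), cons(c, c)), c)))  →  cons(cons(cons(c, c), c), cons(c, cons(0, 0)))   [R3 at 2.2]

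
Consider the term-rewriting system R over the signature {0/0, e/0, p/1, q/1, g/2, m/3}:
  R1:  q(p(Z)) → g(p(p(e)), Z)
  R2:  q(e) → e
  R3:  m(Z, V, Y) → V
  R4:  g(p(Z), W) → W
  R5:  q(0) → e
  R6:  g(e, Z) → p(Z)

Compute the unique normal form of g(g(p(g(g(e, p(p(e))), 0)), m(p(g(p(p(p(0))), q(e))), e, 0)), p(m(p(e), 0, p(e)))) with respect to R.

1. g(g(p(g(g(e, p(p(e))), 0)), m(p(g(p(p(p(0))), q(e))), e, 0)), p(m(p(e), 0, p(e))))  →  g(m(p(g(p(p(p(0))), q(e))), e, 0), p(m(p(e), 0, p(e))))   [R4 at 1]
2. g(m(p(g(p(p(p(0))), q(e))), e, 0), p(m(p(e), 0, p(e))))  →  g(e, p(m(p(e), 0, p(e))))   [R3 at 1]
3. g(e, p(m(p(e), 0, p(e))))  →  p(p(m(p(e), 0, p(e))))   [R6 at ε]
4. p(p(m(p(e), 0, p(e))))  →  p(p(0))   [R3 at 1.1]

p(p(0))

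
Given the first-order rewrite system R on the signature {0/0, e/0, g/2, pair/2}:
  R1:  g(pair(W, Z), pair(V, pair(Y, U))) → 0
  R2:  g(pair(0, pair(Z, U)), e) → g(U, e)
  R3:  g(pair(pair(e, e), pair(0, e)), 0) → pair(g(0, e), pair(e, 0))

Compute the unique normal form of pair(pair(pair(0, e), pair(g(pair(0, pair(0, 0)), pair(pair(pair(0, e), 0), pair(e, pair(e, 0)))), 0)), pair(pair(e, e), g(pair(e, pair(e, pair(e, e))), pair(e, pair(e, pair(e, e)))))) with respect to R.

pair(pair(pair(0, e), pair(0, 0)), pair(pair(e, e), 0))

1. pair(pair(pair(0, e), pair(g(pair(0, pair(0, 0)), pair(pair(pair(0, e), 0), pair(e, pair(e, 0)))), 0)), pair(pair(e, e), g(pair(e, pair(e, pair(e, e))), pair(e, pair(e, pair(e, e))))))  →  pair(pair(pair(0, e), pair(0, 0)), pair(pair(e, e), g(pair(e, pair(e, pair(e, e))), pair(e, pair(e, pair(e, e))))))   [R1 at 1.2.1]
2. pair(pair(pair(0, e), pair(0, 0)), pair(pair(e, e), g(pair(e, pair(e, pair(e, e))), pair(e, pair(e, pair(e, e))))))  →  pair(pair(pair(0, e), pair(0, 0)), pair(pair(e, e), 0))   [R1 at 2.2]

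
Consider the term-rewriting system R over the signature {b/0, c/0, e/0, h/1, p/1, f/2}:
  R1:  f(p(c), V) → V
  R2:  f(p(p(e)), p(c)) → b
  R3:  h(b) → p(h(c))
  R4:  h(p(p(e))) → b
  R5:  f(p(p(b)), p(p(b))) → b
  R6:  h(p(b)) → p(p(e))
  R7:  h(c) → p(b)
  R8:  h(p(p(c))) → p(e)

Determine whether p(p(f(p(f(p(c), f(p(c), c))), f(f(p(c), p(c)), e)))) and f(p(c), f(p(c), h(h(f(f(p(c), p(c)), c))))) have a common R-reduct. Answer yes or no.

yes — NF(t₁) = p(p(e)), NF(t₂) = p(p(e))

Reduce t₁ = p(p(f(p(f(p(c), f(p(c), c))), f(f(p(c), p(c)), e)))):
1. p(p(f(p(f(p(c), f(p(c), c))), f(f(p(c), p(c)), e))))  →  p(p(f(p(f(p(c), c)), f(f(p(c), p(c)), e))))   [R1 at 1.1.1.1]
2. p(p(f(p(f(p(c), c)), f(f(p(c), p(c)), e))))  →  p(p(f(p(c), f(f(p(c), p(c)), e))))   [R1 at 1.1.1.1]
3. p(p(f(p(c), f(f(p(c), p(c)), e))))  →  p(p(f(f(p(c), p(c)), e)))   [R1 at 1.1]
4. p(p(f(f(p(c), p(c)), e)))  →  p(p(f(p(c), e)))   [R1 at 1.1.1]
5. p(p(f(p(c), e)))  →  p(p(e))   [R1 at 1.1]

Reduce t₂ = f(p(c), f(p(c), h(h(f(f(p(c), p(c)), c))))):
1. f(p(c), f(p(c), h(h(f(f(p(c), p(c)), c)))))  →  f(p(c), h(h(f(f(p(c), p(c)), c))))   [R1 at ε]
2. f(p(c), h(h(f(f(p(c), p(c)), c))))  →  h(h(f(f(p(c), p(c)), c)))   [R1 at ε]
3. h(h(f(f(p(c), p(c)), c)))  →  h(h(f(p(c), c)))   [R1 at 1.1.1]
4. h(h(f(p(c), c)))  →  h(h(c))   [R1 at 1.1]
5. h(h(c))  →  h(p(b))   [R7 at 1]
6. h(p(b))  →  p(p(e))   [R6 at ε]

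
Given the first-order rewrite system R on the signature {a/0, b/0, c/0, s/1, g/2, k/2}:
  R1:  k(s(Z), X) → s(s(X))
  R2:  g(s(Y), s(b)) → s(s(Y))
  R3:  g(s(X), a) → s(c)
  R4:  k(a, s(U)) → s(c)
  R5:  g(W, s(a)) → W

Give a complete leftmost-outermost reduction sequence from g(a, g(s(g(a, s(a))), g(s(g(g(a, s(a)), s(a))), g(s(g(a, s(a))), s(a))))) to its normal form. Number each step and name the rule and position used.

a

1. g(a, g(s(g(a, s(a))), g(s(g(g(a, s(a)), s(a))), g(s(g(a, s(a))), s(a)))))  →  g(a, g(s(a), g(s(g(g(a, s(a)), s(a))), g(s(g(a, s(a))), s(a)))))   [R5 at 2.1.1]
2. g(a, g(s(a), g(s(g(g(a, s(a)), s(a))), g(s(g(a, s(a))), s(a)))))  →  g(a, g(s(a), g(s(g(a, s(a))), g(s(g(a, s(a))), s(a)))))   [R5 at 2.2.1.1]
3. g(a, g(s(a), g(s(g(a, s(a))), g(s(g(a, s(a))), s(a)))))  →  g(a, g(s(a), g(s(a), g(s(g(a, s(a))), s(a)))))   [R5 at 2.2.1.1]
4. g(a, g(s(a), g(s(a), g(s(g(a, s(a))), s(a)))))  →  g(a, g(s(a), g(s(a), s(g(a, s(a))))))   [R5 at 2.2.2]
5. g(a, g(s(a), g(s(a), s(g(a, s(a))))))  →  g(a, g(s(a), g(s(a), s(a))))   [R5 at 2.2.2.1]
6. g(a, g(s(a), g(s(a), s(a))))  →  g(a, g(s(a), s(a)))   [R5 at 2.2]
7. g(a, g(s(a), s(a)))  →  g(a, s(a))   [R5 at 2]
8. g(a, s(a))  →  a   [R5 at ε]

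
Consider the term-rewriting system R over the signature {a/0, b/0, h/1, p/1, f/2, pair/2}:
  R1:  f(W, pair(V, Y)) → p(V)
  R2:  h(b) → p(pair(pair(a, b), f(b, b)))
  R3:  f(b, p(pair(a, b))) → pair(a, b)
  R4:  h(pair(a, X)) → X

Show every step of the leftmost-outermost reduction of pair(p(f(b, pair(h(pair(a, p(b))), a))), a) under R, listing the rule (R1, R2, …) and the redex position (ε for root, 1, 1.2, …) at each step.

1. pair(p(f(b, pair(h(pair(a, p(b))), a))), a)  →  pair(p(p(h(pair(a, p(b))))), a)   [R1 at 1.1]
2. pair(p(p(h(pair(a, p(b))))), a)  →  pair(p(p(p(b))), a)   [R4 at 1.1.1]

pair(p(p(p(b))), a)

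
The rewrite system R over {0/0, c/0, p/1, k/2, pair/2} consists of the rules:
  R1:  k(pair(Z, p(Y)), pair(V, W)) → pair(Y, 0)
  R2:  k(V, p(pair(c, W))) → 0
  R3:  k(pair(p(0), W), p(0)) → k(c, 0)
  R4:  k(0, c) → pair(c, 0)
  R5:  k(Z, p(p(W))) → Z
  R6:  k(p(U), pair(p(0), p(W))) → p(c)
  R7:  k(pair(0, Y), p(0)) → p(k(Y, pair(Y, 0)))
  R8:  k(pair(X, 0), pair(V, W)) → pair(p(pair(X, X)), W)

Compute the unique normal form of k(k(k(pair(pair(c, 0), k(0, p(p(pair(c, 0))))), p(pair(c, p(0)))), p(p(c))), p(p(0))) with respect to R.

1. k(k(k(pair(pair(c, 0), k(0, p(p(pair(c, 0))))), p(pair(c, p(0)))), p(p(c))), p(p(0)))  →  k(k(pair(pair(c, 0), k(0, p(p(pair(c, 0))))), p(pair(c, p(0)))), p(p(c)))   [R5 at ε]
2. k(k(pair(pair(c, 0), k(0, p(p(pair(c, 0))))), p(pair(c, p(0)))), p(p(c)))  →  k(pair(pair(c, 0), k(0, p(p(pair(c, 0))))), p(pair(c, p(0))))   [R5 at ε]
3. k(pair(pair(c, 0), k(0, p(p(pair(c, 0))))), p(pair(c, p(0))))  →  0   [R2 at ε]

0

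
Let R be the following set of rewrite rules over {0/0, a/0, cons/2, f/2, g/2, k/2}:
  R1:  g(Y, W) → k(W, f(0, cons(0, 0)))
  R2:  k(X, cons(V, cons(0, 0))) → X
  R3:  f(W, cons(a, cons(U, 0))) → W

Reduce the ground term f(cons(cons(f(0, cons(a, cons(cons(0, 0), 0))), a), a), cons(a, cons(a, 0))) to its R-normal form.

1. f(cons(cons(f(0, cons(a, cons(cons(0, 0), 0))), a), a), cons(a, cons(a, 0)))  →  cons(cons(f(0, cons(a, cons(cons(0, 0), 0))), a), a)   [R3 at ε]
2. cons(cons(f(0, cons(a, cons(cons(0, 0), 0))), a), a)  →  cons(cons(0, a), a)   [R3 at 1.1]

cons(cons(0, a), a)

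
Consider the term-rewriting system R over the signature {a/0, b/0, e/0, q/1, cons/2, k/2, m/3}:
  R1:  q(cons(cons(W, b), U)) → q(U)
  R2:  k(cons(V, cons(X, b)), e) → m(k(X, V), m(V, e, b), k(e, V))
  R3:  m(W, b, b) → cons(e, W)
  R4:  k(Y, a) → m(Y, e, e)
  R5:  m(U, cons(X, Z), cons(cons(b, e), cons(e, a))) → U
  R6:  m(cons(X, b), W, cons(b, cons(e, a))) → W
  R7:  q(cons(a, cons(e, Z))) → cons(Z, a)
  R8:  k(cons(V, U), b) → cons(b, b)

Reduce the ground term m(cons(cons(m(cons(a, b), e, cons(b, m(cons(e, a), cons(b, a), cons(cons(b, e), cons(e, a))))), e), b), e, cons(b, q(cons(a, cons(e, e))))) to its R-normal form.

e

1. m(cons(cons(m(cons(a, b), e, cons(b, m(cons(e, a), cons(b, a), cons(cons(b, e), cons(e, a))))), e), b), e, cons(b, q(cons(a, cons(e, e)))))  →  m(cons(cons(m(cons(a, b), e, cons(b, cons(e, a))), e), b), e, cons(b, q(cons(a, cons(e, e)))))   [R5 at 1.1.1.3.2]
2. m(cons(cons(m(cons(a, b), e, cons(b, cons(e, a))), e), b), e, cons(b, q(cons(a, cons(e, e)))))  →  m(cons(cons(e, e), b), e, cons(b, q(cons(a, cons(e, e)))))   [R6 at 1.1.1]
3. m(cons(cons(e, e), b), e, cons(b, q(cons(a, cons(e, e)))))  →  m(cons(cons(e, e), b), e, cons(b, cons(e, a)))   [R7 at 3.2]
4. m(cons(cons(e, e), b), e, cons(b, cons(e, a)))  →  e   [R6 at ε]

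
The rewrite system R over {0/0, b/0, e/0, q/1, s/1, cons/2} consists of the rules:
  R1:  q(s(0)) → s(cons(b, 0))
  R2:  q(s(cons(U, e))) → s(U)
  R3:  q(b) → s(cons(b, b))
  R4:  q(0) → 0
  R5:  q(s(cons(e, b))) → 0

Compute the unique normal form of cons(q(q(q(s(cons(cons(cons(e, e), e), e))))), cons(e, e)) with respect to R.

1. cons(q(q(q(s(cons(cons(cons(e, e), e), e))))), cons(e, e))  →  cons(q(q(s(cons(cons(e, e), e)))), cons(e, e))   [R2 at 1.1.1]
2. cons(q(q(s(cons(cons(e, e), e)))), cons(e, e))  →  cons(q(s(cons(e, e))), cons(e, e))   [R2 at 1.1]
3. cons(q(s(cons(e, e))), cons(e, e))  →  cons(s(e), cons(e, e))   [R2 at 1]

cons(s(e), cons(e, e))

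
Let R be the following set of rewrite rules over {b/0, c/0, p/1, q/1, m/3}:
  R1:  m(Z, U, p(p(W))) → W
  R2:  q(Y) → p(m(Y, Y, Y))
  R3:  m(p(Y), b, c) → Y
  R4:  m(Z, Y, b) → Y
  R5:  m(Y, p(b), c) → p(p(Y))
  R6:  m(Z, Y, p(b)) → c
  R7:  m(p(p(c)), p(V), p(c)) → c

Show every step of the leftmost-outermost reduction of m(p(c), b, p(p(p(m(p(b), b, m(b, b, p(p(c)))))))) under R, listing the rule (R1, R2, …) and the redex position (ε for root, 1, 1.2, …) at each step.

1. m(p(c), b, p(p(p(m(p(b), b, m(b, b, p(p(c))))))))  →  p(m(p(b), b, m(b, b, p(p(c)))))   [R1 at ε]
2. p(m(p(b), b, m(b, b, p(p(c)))))  →  p(m(p(b), b, c))   [R1 at 1.3]
3. p(m(p(b), b, c))  →  p(b)   [R3 at 1]

p(b)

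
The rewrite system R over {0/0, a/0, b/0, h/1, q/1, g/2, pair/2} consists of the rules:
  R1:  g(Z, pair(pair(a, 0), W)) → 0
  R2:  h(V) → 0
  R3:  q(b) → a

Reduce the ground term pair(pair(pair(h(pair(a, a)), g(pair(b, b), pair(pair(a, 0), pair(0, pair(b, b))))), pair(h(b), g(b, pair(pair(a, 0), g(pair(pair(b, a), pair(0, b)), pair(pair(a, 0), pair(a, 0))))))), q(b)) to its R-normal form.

1. pair(pair(pair(h(pair(a, a)), g(pair(b, b), pair(pair(a, 0), pair(0, pair(b, b))))), pair(h(b), g(b, pair(pair(a, 0), g(pair(pair(b, a), pair(0, b)), pair(pair(a, 0), pair(a, 0))))))), q(b))  →  pair(pair(pair(0, g(pair(b, b), pair(pair(a, 0), pair(0, pair(b, b))))), pair(h(b), g(b, pair(pair(a, 0), g(pair(pair(b, a), pair(0, b)), pair(pair(a, 0), pair(a, 0))))))), q(b))   [R2 at 1.1.1]
2. pair(pair(pair(0, g(pair(b, b), pair(pair(a, 0), pair(0, pair(b, b))))), pair(h(b), g(b, pair(pair(a, 0), g(pair(pair(b, a), pair(0, b)), pair(pair(a, 0), pair(a, 0))))))), q(b))  →  pair(pair(pair(0, 0), pair(h(b), g(b, pair(pair(a, 0), g(pair(pair(b, a), pair(0, b)), pair(pair(a, 0), pair(a, 0))))))), q(b))   [R1 at 1.1.2]
3. pair(pair(pair(0, 0), pair(h(b), g(b, pair(pair(a, 0), g(pair(pair(b, a), pair(0, b)), pair(pair(a, 0), pair(a, 0))))))), q(b))  →  pair(pair(pair(0, 0), pair(0, g(b, pair(pair(a, 0), g(pair(pair(b, a), pair(0, b)), pair(pair(a, 0), pair(a, 0))))))), q(b))   [R2 at 1.2.1]
4. pair(pair(pair(0, 0), pair(0, g(b, pair(pair(a, 0), g(pair(pair(b, a), pair(0, b)), pair(pair(a, 0), pair(a, 0))))))), q(b))  →  pair(pair(pair(0, 0), pair(0, 0)), q(b))   [R1 at 1.2.2]
5. pair(pair(pair(0, 0), pair(0, 0)), q(b))  →  pair(pair(pair(0, 0), pair(0, 0)), a)   [R3 at 2]

pair(pair(pair(0, 0), pair(0, 0)), a)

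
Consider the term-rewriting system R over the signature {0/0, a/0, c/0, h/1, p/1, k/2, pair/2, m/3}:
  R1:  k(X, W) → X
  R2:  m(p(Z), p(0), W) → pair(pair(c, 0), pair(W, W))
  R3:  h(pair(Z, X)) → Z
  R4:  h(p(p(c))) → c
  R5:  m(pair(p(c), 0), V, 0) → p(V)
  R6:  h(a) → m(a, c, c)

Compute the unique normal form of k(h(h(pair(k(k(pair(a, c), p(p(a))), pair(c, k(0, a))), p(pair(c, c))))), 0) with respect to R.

a

1. k(h(h(pair(k(k(pair(a, c), p(p(a))), pair(c, k(0, a))), p(pair(c, c))))), 0)  →  h(h(pair(k(k(pair(a, c), p(p(a))), pair(c, k(0, a))), p(pair(c, c)))))   [R1 at ε]
2. h(h(pair(k(k(pair(a, c), p(p(a))), pair(c, k(0, a))), p(pair(c, c)))))  →  h(k(k(pair(a, c), p(p(a))), pair(c, k(0, a))))   [R3 at 1]
3. h(k(k(pair(a, c), p(p(a))), pair(c, k(0, a))))  →  h(k(pair(a, c), p(p(a))))   [R1 at 1]
4. h(k(pair(a, c), p(p(a))))  →  h(pair(a, c))   [R1 at 1]
5. h(pair(a, c))  →  a   [R3 at ε]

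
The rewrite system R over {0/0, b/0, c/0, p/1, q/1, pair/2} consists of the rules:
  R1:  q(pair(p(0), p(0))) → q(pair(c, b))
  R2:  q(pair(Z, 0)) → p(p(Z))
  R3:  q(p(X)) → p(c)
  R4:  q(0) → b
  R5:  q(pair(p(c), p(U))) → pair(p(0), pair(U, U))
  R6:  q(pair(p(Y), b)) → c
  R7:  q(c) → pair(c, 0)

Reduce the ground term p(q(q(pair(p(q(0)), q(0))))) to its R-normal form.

1. p(q(q(pair(p(q(0)), q(0)))))  →  p(q(q(pair(p(b), q(0)))))   [R4 at 1.1.1.1.1]
2. p(q(q(pair(p(b), q(0)))))  →  p(q(q(pair(p(b), b))))   [R4 at 1.1.1.2]
3. p(q(q(pair(p(b), b))))  →  p(q(c))   [R6 at 1.1]
4. p(q(c))  →  p(pair(c, 0))   [R7 at 1]

p(pair(c, 0))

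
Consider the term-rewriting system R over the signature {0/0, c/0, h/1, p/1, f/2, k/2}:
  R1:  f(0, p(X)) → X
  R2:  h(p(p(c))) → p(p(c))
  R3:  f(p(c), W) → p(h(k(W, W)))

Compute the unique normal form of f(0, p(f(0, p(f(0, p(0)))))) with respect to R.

0

1. f(0, p(f(0, p(f(0, p(0))))))  →  f(0, p(f(0, p(0))))   [R1 at ε]
2. f(0, p(f(0, p(0))))  →  f(0, p(0))   [R1 at ε]
3. f(0, p(0))  →  0   [R1 at ε]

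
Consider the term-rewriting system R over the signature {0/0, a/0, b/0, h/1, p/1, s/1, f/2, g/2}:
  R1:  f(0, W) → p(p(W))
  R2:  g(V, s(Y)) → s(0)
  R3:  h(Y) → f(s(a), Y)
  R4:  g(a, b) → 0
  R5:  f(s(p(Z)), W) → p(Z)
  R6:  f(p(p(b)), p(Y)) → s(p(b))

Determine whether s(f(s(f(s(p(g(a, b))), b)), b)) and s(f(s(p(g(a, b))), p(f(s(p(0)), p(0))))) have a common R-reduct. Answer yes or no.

Reduce t₁ = s(f(s(f(s(p(g(a, b))), b)), b)):
1. s(f(s(f(s(p(g(a, b))), b)), b))  →  s(f(s(p(g(a, b))), b))   [R5 at 1.1.1]
2. s(f(s(p(g(a, b))), b))  →  s(p(g(a, b)))   [R5 at 1]
3. s(p(g(a, b)))  →  s(p(0))   [R4 at 1.1]

Reduce t₂ = s(f(s(p(g(a, b))), p(f(s(p(0)), p(0))))):
1. s(f(s(p(g(a, b))), p(f(s(p(0)), p(0)))))  →  s(p(g(a, b)))   [R5 at 1]
2. s(p(g(a, b)))  →  s(p(0))   [R4 at 1.1]

yes — NF(t₁) = s(p(0)), NF(t₂) = s(p(0))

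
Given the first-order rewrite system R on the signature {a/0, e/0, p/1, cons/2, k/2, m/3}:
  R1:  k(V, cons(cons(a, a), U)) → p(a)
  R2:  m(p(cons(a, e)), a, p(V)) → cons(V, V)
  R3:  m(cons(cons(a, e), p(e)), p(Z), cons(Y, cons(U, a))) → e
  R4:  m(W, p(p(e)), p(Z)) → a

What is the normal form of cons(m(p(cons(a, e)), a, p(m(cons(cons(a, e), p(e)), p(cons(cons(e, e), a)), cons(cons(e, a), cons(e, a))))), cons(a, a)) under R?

cons(cons(e, e), cons(a, a))

1. cons(m(p(cons(a, e)), a, p(m(cons(cons(a, e), p(e)), p(cons(cons(e, e), a)), cons(cons(e, a), cons(e, a))))), cons(a, a))  →  cons(cons(m(cons(cons(a, e), p(e)), p(cons(cons(e, e), a)), cons(cons(e, a), cons(e, a))), m(cons(cons(a, e), p(e)), p(cons(cons(e, e), a)), cons(cons(e, a), cons(e, a)))), cons(a, a))   [R2 at 1]
2. cons(cons(m(cons(cons(a, e), p(e)), p(cons(cons(e, e), a)), cons(cons(e, a), cons(e, a))), m(cons(cons(a, e), p(e)), p(cons(cons(e, e), a)), cons(cons(e, a), cons(e, a)))), cons(a, a))  →  cons(cons(e, m(cons(cons(a, e), p(e)), p(cons(cons(e, e), a)), cons(cons(e, a), cons(e, a)))), cons(a, a))   [R3 at 1.1]
3. cons(cons(e, m(cons(cons(a, e), p(e)), p(cons(cons(e, e), a)), cons(cons(e, a), cons(e, a)))), cons(a, a))  →  cons(cons(e, e), cons(a, a))   [R3 at 1.2]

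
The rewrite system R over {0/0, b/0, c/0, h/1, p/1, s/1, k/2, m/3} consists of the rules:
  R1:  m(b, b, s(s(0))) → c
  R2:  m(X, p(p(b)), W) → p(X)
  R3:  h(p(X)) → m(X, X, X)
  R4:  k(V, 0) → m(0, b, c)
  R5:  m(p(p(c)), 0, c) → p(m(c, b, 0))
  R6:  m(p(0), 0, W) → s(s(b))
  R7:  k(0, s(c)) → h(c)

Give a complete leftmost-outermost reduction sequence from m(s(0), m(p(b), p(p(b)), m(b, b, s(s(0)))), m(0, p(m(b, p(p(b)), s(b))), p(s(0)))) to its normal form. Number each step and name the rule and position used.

p(s(0))

1. m(s(0), m(p(b), p(p(b)), m(b, b, s(s(0)))), m(0, p(m(b, p(p(b)), s(b))), p(s(0))))  →  m(s(0), p(p(b)), m(0, p(m(b, p(p(b)), s(b))), p(s(0))))   [R2 at 2]
2. m(s(0), p(p(b)), m(0, p(m(b, p(p(b)), s(b))), p(s(0))))  →  p(s(0))   [R2 at ε]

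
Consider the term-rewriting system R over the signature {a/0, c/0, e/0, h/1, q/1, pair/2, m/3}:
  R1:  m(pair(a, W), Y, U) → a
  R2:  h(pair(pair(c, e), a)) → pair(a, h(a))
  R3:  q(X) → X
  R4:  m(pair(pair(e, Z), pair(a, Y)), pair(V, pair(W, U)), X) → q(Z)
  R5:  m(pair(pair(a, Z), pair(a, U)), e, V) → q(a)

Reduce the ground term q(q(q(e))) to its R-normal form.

e

1. q(q(q(e)))  →  q(q(e))   [R3 at ε]
2. q(q(e))  →  q(e)   [R3 at ε]
3. q(e)  →  e   [R3 at ε]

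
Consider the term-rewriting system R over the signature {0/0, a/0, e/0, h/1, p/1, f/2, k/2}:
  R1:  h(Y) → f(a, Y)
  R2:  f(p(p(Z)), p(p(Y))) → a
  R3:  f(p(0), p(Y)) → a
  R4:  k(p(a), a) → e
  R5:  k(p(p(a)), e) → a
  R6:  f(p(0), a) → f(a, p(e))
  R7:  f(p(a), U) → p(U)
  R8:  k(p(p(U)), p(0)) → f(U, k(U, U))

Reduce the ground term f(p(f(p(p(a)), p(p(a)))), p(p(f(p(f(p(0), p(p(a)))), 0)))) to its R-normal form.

1. f(p(f(p(p(a)), p(p(a)))), p(p(f(p(f(p(0), p(p(a)))), 0))))  →  f(p(a), p(p(f(p(f(p(0), p(p(a)))), 0))))   [R2 at 1.1]
2. f(p(a), p(p(f(p(f(p(0), p(p(a)))), 0))))  →  p(p(p(f(p(f(p(0), p(p(a)))), 0))))   [R7 at ε]
3. p(p(p(f(p(f(p(0), p(p(a)))), 0))))  →  p(p(p(f(p(a), 0))))   [R3 at 1.1.1.1.1]
4. p(p(p(f(p(a), 0))))  →  p(p(p(p(0))))   [R7 at 1.1.1]

p(p(p(p(0))))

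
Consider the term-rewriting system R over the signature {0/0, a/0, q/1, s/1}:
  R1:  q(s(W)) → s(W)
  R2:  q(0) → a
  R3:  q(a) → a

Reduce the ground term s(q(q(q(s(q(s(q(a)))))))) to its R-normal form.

s(s(s(a)))

1. s(q(q(q(s(q(s(q(a))))))))  →  s(q(q(s(q(s(q(a)))))))   [R1 at 1.1.1]
2. s(q(q(s(q(s(q(a)))))))  →  s(q(s(q(s(q(a))))))   [R1 at 1.1]
3. s(q(s(q(s(q(a))))))  →  s(s(q(s(q(a)))))   [R1 at 1]
4. s(s(q(s(q(a)))))  →  s(s(s(q(a))))   [R1 at 1.1]
5. s(s(s(q(a))))  →  s(s(s(a)))   [R3 at 1.1.1]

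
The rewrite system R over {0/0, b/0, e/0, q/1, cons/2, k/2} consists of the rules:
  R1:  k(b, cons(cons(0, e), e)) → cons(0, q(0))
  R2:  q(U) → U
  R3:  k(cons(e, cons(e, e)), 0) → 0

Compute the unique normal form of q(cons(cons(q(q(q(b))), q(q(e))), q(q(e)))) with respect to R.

1. q(cons(cons(q(q(q(b))), q(q(e))), q(q(e))))  →  cons(cons(q(q(q(b))), q(q(e))), q(q(e)))   [R2 at ε]
2. cons(cons(q(q(q(b))), q(q(e))), q(q(e)))  →  cons(cons(q(q(b)), q(q(e))), q(q(e)))   [R2 at 1.1]
3. cons(cons(q(q(b)), q(q(e))), q(q(e)))  →  cons(cons(q(b), q(q(e))), q(q(e)))   [R2 at 1.1]
4. cons(cons(q(b), q(q(e))), q(q(e)))  →  cons(cons(b, q(q(e))), q(q(e)))   [R2 at 1.1]
5. cons(cons(b, q(q(e))), q(q(e)))  →  cons(cons(b, q(e)), q(q(e)))   [R2 at 1.2]
6. cons(cons(b, q(e)), q(q(e)))  →  cons(cons(b, e), q(q(e)))   [R2 at 1.2]
7. cons(cons(b, e), q(q(e)))  →  cons(cons(b, e), q(e))   [R2 at 2]
8. cons(cons(b, e), q(e))  →  cons(cons(b, e), e)   [R2 at 2]

cons(cons(b, e), e)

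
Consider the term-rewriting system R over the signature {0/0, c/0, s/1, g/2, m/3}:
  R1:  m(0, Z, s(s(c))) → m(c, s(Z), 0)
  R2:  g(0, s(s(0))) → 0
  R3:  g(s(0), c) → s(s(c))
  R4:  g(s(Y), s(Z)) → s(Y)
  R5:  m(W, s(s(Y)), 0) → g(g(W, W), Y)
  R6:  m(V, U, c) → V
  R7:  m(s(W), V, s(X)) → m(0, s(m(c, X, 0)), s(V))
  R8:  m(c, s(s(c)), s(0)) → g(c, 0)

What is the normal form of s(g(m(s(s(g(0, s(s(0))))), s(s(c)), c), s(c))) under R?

s(s(s(0)))

1. s(g(m(s(s(g(0, s(s(0))))), s(s(c)), c), s(c)))  →  s(g(s(s(g(0, s(s(0))))), s(c)))   [R6 at 1.1]
2. s(g(s(s(g(0, s(s(0))))), s(c)))  →  s(s(s(g(0, s(s(0))))))   [R4 at 1]
3. s(s(s(g(0, s(s(0))))))  →  s(s(s(0)))   [R2 at 1.1.1]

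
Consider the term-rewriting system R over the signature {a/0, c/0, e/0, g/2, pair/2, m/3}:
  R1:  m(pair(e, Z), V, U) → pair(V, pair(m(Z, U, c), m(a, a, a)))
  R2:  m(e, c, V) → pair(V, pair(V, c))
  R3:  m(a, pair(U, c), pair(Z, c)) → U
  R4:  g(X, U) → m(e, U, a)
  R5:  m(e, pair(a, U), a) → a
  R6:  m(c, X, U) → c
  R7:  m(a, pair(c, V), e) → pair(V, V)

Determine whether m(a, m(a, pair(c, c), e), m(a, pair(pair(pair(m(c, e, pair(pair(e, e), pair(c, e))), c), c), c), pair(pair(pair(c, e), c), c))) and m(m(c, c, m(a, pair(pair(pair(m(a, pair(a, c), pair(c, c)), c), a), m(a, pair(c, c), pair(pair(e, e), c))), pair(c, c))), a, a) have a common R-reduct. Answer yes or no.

yes — NF(t₁) = c, NF(t₂) = c

Reduce t₁ = m(a, m(a, pair(c, c), e), m(a, pair(pair(pair(m(c, e, pair(pair(e, e), pair(c, e))), c), c), c), pair(pair(pair(c, e), c), c))):
1. m(a, m(a, pair(c, c), e), m(a, pair(pair(pair(m(c, e, pair(pair(e, e), pair(c, e))), c), c), c), pair(pair(pair(c, e), c), c)))  →  m(a, pair(c, c), m(a, pair(pair(pair(m(c, e, pair(pair(e, e), pair(c, e))), c), c), c), pair(pair(pair(c, e), c), c)))   [R7 at 2]
2. m(a, pair(c, c), m(a, pair(pair(pair(m(c, e, pair(pair(e, e), pair(c, e))), c), c), c), pair(pair(pair(c, e), c), c)))  →  m(a, pair(c, c), pair(pair(m(c, e, pair(pair(e, e), pair(c, e))), c), c))   [R3 at 3]
3. m(a, pair(c, c), pair(pair(m(c, e, pair(pair(e, e), pair(c, e))), c), c))  →  c   [R3 at ε]

Reduce t₂ = m(m(c, c, m(a, pair(pair(pair(m(a, pair(a, c), pair(c, c)), c), a), m(a, pair(c, c), pair(pair(e, e), c))), pair(c, c))), a, a):
1. m(m(c, c, m(a, pair(pair(pair(m(a, pair(a, c), pair(c, c)), c), a), m(a, pair(c, c), pair(pair(e, e), c))), pair(c, c))), a, a)  →  m(c, a, a)   [R6 at 1]
2. m(c, a, a)  →  c   [R6 at ε]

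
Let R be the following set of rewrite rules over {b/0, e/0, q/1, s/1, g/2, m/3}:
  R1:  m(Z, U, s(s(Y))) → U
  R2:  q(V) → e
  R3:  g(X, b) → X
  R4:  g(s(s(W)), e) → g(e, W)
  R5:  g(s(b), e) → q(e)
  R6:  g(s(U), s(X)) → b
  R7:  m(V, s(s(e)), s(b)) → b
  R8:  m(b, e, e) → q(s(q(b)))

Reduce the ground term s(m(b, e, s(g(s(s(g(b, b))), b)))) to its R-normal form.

1. s(m(b, e, s(g(s(s(g(b, b))), b))))  →  s(m(b, e, s(s(s(g(b, b))))))   [R3 at 1.3.1]
2. s(m(b, e, s(s(s(g(b, b))))))  →  s(e)   [R1 at 1]

s(e)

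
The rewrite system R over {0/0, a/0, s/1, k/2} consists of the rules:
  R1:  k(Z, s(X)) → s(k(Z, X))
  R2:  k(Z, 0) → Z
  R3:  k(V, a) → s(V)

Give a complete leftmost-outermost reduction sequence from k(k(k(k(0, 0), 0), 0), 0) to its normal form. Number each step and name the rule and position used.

1. k(k(k(k(0, 0), 0), 0), 0)  →  k(k(k(0, 0), 0), 0)   [R2 at ε]
2. k(k(k(0, 0), 0), 0)  →  k(k(0, 0), 0)   [R2 at ε]
3. k(k(0, 0), 0)  →  k(0, 0)   [R2 at ε]
4. k(0, 0)  →  0   [R2 at ε]

0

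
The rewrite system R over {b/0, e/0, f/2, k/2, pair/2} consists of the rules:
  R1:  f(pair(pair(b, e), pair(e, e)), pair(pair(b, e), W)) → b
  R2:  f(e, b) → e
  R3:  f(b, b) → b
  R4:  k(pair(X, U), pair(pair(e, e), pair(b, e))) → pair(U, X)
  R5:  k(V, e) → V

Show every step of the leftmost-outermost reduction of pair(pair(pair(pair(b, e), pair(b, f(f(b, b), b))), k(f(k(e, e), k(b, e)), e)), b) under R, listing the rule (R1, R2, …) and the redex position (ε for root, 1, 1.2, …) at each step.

1. pair(pair(pair(pair(b, e), pair(b, f(f(b, b), b))), k(f(k(e, e), k(b, e)), e)), b)  →  pair(pair(pair(pair(b, e), pair(b, f(b, b))), k(f(k(e, e), k(b, e)), e)), b)   [R3 at 1.1.2.2.1]
2. pair(pair(pair(pair(b, e), pair(b, f(b, b))), k(f(k(e, e), k(b, e)), e)), b)  →  pair(pair(pair(pair(b, e), pair(b, b)), k(f(k(e, e), k(b, e)), e)), b)   [R3 at 1.1.2.2]
3. pair(pair(pair(pair(b, e), pair(b, b)), k(f(k(e, e), k(b, e)), e)), b)  →  pair(pair(pair(pair(b, e), pair(b, b)), f(k(e, e), k(b, e))), b)   [R5 at 1.2]
4. pair(pair(pair(pair(b, e), pair(b, b)), f(k(e, e), k(b, e))), b)  →  pair(pair(pair(pair(b, e), pair(b, b)), f(e, k(b, e))), b)   [R5 at 1.2.1]
5. pair(pair(pair(pair(b, e), pair(b, b)), f(e, k(b, e))), b)  →  pair(pair(pair(pair(b, e), pair(b, b)), f(e, b)), b)   [R5 at 1.2.2]
6. pair(pair(pair(pair(b, e), pair(b, b)), f(e, b)), b)  →  pair(pair(pair(pair(b, e), pair(b, b)), e), b)   [R2 at 1.2]

pair(pair(pair(pair(b, e), pair(b, b)), e), b)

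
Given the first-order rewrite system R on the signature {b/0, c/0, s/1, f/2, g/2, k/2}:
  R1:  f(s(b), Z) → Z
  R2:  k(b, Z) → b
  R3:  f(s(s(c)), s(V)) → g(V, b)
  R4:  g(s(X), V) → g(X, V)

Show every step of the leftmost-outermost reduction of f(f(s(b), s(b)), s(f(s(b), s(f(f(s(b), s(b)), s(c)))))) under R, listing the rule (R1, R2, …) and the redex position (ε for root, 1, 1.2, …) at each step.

1. f(f(s(b), s(b)), s(f(s(b), s(f(f(s(b), s(b)), s(c))))))  →  f(s(b), s(f(s(b), s(f(f(s(b), s(b)), s(c))))))   [R1 at 1]
2. f(s(b), s(f(s(b), s(f(f(s(b), s(b)), s(c))))))  →  s(f(s(b), s(f(f(s(b), s(b)), s(c)))))   [R1 at ε]
3. s(f(s(b), s(f(f(s(b), s(b)), s(c)))))  →  s(s(f(f(s(b), s(b)), s(c))))   [R1 at 1]
4. s(s(f(f(s(b), s(b)), s(c))))  →  s(s(f(s(b), s(c))))   [R1 at 1.1.1]
5. s(s(f(s(b), s(c))))  →  s(s(s(c)))   [R1 at 1.1]

s(s(s(c)))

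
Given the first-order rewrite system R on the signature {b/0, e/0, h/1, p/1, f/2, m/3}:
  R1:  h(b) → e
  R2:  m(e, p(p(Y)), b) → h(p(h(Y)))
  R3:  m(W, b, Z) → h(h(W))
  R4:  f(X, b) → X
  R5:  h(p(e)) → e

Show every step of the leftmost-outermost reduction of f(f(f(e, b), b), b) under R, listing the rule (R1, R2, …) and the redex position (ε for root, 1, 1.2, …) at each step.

e

1. f(f(f(e, b), b), b)  →  f(f(e, b), b)   [R4 at ε]
2. f(f(e, b), b)  →  f(e, b)   [R4 at ε]
3. f(e, b)  →  e   [R4 at ε]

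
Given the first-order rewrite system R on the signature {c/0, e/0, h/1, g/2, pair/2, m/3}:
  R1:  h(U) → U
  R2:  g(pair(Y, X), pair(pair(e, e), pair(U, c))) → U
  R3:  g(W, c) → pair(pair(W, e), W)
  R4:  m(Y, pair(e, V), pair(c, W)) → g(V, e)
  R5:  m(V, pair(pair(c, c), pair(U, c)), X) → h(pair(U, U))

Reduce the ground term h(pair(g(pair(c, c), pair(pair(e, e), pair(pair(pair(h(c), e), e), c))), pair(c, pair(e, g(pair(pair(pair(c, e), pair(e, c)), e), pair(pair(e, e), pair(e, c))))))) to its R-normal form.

pair(pair(pair(c, e), e), pair(c, pair(e, e)))

1. h(pair(g(pair(c, c), pair(pair(e, e), pair(pair(pair(h(c), e), e), c))), pair(c, pair(e, g(pair(pair(pair(c, e), pair(e, c)), e), pair(pair(e, e), pair(e, c)))))))  →  pair(g(pair(c, c), pair(pair(e, e), pair(pair(pair(h(c), e), e), c))), pair(c, pair(e, g(pair(pair(pair(c, e), pair(e, c)), e), pair(pair(e, e), pair(e, c))))))   [R1 at ε]
2. pair(g(pair(c, c), pair(pair(e, e), pair(pair(pair(h(c), e), e), c))), pair(c, pair(e, g(pair(pair(pair(c, e), pair(e, c)), e), pair(pair(e, e), pair(e, c))))))  →  pair(pair(pair(h(c), e), e), pair(c, pair(e, g(pair(pair(pair(c, e), pair(e, c)), e), pair(pair(e, e), pair(e, c))))))   [R2 at 1]
3. pair(pair(pair(h(c), e), e), pair(c, pair(e, g(pair(pair(pair(c, e), pair(e, c)), e), pair(pair(e, e), pair(e, c))))))  →  pair(pair(pair(c, e), e), pair(c, pair(e, g(pair(pair(pair(c, e), pair(e, c)), e), pair(pair(e, e), pair(e, c))))))   [R1 at 1.1.1]
4. pair(pair(pair(c, e), e), pair(c, pair(e, g(pair(pair(pair(c, e), pair(e, c)), e), pair(pair(e, e), pair(e, c))))))  →  pair(pair(pair(c, e), e), pair(c, pair(e, e)))   [R2 at 2.2.2]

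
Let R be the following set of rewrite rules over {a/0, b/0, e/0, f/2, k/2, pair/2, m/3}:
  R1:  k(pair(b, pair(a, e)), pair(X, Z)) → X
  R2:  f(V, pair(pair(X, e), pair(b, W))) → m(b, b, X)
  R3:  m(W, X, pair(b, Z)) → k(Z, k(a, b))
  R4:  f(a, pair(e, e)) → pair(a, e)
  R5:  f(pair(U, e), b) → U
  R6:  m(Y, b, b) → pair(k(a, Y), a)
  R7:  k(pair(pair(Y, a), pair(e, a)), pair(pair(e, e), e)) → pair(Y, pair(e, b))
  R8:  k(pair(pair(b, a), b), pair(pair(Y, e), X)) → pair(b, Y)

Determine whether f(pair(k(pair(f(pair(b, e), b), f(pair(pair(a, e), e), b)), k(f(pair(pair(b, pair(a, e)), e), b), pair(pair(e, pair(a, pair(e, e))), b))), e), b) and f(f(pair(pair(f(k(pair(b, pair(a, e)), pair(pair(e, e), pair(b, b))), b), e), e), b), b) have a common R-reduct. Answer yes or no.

yes — NF(t₁) = e, NF(t₂) = e

Reduce t₁ = f(pair(k(pair(f(pair(b, e), b), f(pair(pair(a, e), e), b)), k(f(pair(pair(b, pair(a, e)), e), b), pair(pair(e, pair(a, pair(e, e))), b))), e), b):
1. f(pair(k(pair(f(pair(b, e), b), f(pair(pair(a, e), e), b)), k(f(pair(pair(b, pair(a, e)), e), b), pair(pair(e, pair(a, pair(e, e))), b))), e), b)  →  k(pair(f(pair(b, e), b), f(pair(pair(a, e), e), b)), k(f(pair(pair(b, pair(a, e)), e), b), pair(pair(e, pair(a, pair(e, e))), b)))   [R5 at ε]
2. k(pair(f(pair(b, e), b), f(pair(pair(a, e), e), b)), k(f(pair(pair(b, pair(a, e)), e), b), pair(pair(e, pair(a, pair(e, e))), b)))  →  k(pair(b, f(pair(pair(a, e), e), b)), k(f(pair(pair(b, pair(a, e)), e), b), pair(pair(e, pair(a, pair(e, e))), b)))   [R5 at 1.1]
3. k(pair(b, f(pair(pair(a, e), e), b)), k(f(pair(pair(b, pair(a, e)), e), b), pair(pair(e, pair(a, pair(e, e))), b)))  →  k(pair(b, pair(a, e)), k(f(pair(pair(b, pair(a, e)), e), b), pair(pair(e, pair(a, pair(e, e))), b)))   [R5 at 1.2]
4. k(pair(b, pair(a, e)), k(f(pair(pair(b, pair(a, e)), e), b), pair(pair(e, pair(a, pair(e, e))), b)))  →  k(pair(b, pair(a, e)), k(pair(b, pair(a, e)), pair(pair(e, pair(a, pair(e, e))), b)))   [R5 at 2.1]
5. k(pair(b, pair(a, e)), k(pair(b, pair(a, e)), pair(pair(e, pair(a, pair(e, e))), b)))  →  k(pair(b, pair(a, e)), pair(e, pair(a, pair(e, e))))   [R1 at 2]
6. k(pair(b, pair(a, e)), pair(e, pair(a, pair(e, e))))  →  e   [R1 at ε]

Reduce t₂ = f(f(pair(pair(f(k(pair(b, pair(a, e)), pair(pair(e, e), pair(b, b))), b), e), e), b), b):
1. f(f(pair(pair(f(k(pair(b, pair(a, e)), pair(pair(e, e), pair(b, b))), b), e), e), b), b)  →  f(pair(f(k(pair(b, pair(a, e)), pair(pair(e, e), pair(b, b))), b), e), b)   [R5 at 1]
2. f(pair(f(k(pair(b, pair(a, e)), pair(pair(e, e), pair(b, b))), b), e), b)  →  f(k(pair(b, pair(a, e)), pair(pair(e, e), pair(b, b))), b)   [R5 at ε]
3. f(k(pair(b, pair(a, e)), pair(pair(e, e), pair(b, b))), b)  →  f(pair(e, e), b)   [R1 at 1]
4. f(pair(e, e), b)  →  e   [R5 at ε]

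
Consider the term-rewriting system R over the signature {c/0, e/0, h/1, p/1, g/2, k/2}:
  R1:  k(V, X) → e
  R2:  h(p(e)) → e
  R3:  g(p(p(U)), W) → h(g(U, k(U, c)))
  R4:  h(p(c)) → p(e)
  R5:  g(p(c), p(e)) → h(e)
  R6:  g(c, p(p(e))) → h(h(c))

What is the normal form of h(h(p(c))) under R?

1. h(h(p(c)))  →  h(p(e))   [R4 at 1]
2. h(p(e))  →  e   [R2 at ε]

e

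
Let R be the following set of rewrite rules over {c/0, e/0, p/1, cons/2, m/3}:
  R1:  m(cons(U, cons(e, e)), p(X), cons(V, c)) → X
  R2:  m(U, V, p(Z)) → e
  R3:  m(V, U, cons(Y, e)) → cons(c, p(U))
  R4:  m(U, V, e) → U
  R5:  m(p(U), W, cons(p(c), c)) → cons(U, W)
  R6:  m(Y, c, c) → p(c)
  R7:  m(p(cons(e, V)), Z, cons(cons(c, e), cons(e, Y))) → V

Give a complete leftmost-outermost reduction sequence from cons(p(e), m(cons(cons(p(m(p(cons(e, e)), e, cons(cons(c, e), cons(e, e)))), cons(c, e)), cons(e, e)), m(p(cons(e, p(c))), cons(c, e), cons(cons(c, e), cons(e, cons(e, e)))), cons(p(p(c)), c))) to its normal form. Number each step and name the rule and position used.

1. cons(p(e), m(cons(cons(p(m(p(cons(e, e)), e, cons(cons(c, e), cons(e, e)))), cons(c, e)), cons(e, e)), m(p(cons(e, p(c))), cons(c, e), cons(cons(c, e), cons(e, cons(e, e)))), cons(p(p(c)), c)))  →  cons(p(e), m(cons(cons(p(e), cons(c, e)), cons(e, e)), m(p(cons(e, p(c))), cons(c, e), cons(cons(c, e), cons(e, cons(e, e)))), cons(p(p(c)), c)))   [R7 at 2.1.1.1.1]
2. cons(p(e), m(cons(cons(p(e), cons(c, e)), cons(e, e)), m(p(cons(e, p(c))), cons(c, e), cons(cons(c, e), cons(e, cons(e, e)))), cons(p(p(c)), c)))  →  cons(p(e), m(cons(cons(p(e), cons(c, e)), cons(e, e)), p(c), cons(p(p(c)), c)))   [R7 at 2.2]
3. cons(p(e), m(cons(cons(p(e), cons(c, e)), cons(e, e)), p(c), cons(p(p(c)), c)))  →  cons(p(e), c)   [R1 at 2]

cons(p(e), c)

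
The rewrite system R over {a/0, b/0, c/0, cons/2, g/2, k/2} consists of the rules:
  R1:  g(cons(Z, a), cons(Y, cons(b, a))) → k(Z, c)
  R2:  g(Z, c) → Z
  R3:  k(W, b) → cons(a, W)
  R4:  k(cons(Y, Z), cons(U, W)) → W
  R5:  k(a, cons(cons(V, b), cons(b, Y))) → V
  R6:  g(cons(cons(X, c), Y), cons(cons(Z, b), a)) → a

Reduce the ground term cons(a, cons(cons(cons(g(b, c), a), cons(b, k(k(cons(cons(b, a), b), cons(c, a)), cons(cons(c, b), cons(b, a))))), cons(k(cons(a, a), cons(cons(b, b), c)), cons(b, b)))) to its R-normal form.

1. cons(a, cons(cons(cons(g(b, c), a), cons(b, k(k(cons(cons(b, a), b), cons(c, a)), cons(cons(c, b), cons(b, a))))), cons(k(cons(a, a), cons(cons(b, b), c)), cons(b, b))))  →  cons(a, cons(cons(cons(b, a), cons(b, k(k(cons(cons(b, a), b), cons(c, a)), cons(cons(c, b), cons(b, a))))), cons(k(cons(a, a), cons(cons(b, b), c)), cons(b, b))))   [R2 at 2.1.1.1]
2. cons(a, cons(cons(cons(b, a), cons(b, k(k(cons(cons(b, a), b), cons(c, a)), cons(cons(c, b), cons(b, a))))), cons(k(cons(a, a), cons(cons(b, b), c)), cons(b, b))))  →  cons(a, cons(cons(cons(b, a), cons(b, k(a, cons(cons(c, b), cons(b, a))))), cons(k(cons(a, a), cons(cons(b, b), c)), cons(b, b))))   [R4 at 2.1.2.2.1]
3. cons(a, cons(cons(cons(b, a), cons(b, k(a, cons(cons(c, b), cons(b, a))))), cons(k(cons(a, a), cons(cons(b, b), c)), cons(b, b))))  →  cons(a, cons(cons(cons(b, a), cons(b, c)), cons(k(cons(a, a), cons(cons(b, b), c)), cons(b, b))))   [R5 at 2.1.2.2]
4. cons(a, cons(cons(cons(b, a), cons(b, c)), cons(k(cons(a, a), cons(cons(b, b), c)), cons(b, b))))  →  cons(a, cons(cons(cons(b, a), cons(b, c)), cons(c, cons(b, b))))   [R4 at 2.2.1]

cons(a, cons(cons(cons(b, a), cons(b, c)), cons(c, cons(b, b))))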